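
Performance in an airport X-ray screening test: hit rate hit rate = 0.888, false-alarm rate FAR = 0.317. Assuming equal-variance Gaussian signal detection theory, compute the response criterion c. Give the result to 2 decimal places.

z(H) = 1.216
z(FA) = -0.476
c = −½·[z(H) + z(FA)] = −0.5 × (1.216 + (-0.476)) = -0.370
c < 0: the screener has a liberal response bias.

c = -0.37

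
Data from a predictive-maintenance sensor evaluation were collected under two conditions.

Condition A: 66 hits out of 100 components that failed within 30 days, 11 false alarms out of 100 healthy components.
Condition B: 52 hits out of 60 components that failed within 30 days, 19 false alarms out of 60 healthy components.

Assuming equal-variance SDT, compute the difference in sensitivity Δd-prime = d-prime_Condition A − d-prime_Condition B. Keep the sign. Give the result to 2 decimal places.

Condition A: z(0.6600) = 0.412, z(0.1100) = -1.227, d' = 1.639
Condition B: z(0.8667) = 1.111, z(0.3167) = -0.477, d' = 1.588
Δd' = d'_Condition A − d'_Condition B = 1.639 − 1.588 = 0.051
Condition A has the higher sensitivity.

Δd-prime = 0.05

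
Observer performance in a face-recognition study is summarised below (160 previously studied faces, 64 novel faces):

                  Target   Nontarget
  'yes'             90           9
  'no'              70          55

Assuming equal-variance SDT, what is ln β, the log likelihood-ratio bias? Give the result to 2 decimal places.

ln β = 0.57

H = 90/160 = 0.5625
FA = 9/64 = 0.1406
z(0.5625) = 0.157, z(0.1406) = -1.078
ln β = −½·[z(H)² − z(FA)²] = −0.5 × (0.025 − 1.162) = 0.5685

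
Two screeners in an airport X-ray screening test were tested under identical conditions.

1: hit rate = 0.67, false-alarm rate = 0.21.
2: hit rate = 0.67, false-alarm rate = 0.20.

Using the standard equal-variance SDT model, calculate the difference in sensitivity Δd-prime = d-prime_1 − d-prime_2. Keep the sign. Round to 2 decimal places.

Δd-prime = -0.04

1: z(0.67) = 0.440, z(0.21) = -0.806, d' = 1.246
2: z(0.67) = 0.440, z(0.20) = -0.842, d' = 1.282
Δd' = d'_1 − d'_2 = 1.246 − 1.282 = -0.036
2 has the higher sensitivity.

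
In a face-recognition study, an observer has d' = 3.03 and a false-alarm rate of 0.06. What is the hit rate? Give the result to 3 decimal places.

z(false-alarm rate) = z(0.06) = -1.5548
z(H) = z(FA) + d' = -1.5548 + 3.03 = 1.4752
hit rate = Φ(1.4752) = 0.9299

hit rate = 0.930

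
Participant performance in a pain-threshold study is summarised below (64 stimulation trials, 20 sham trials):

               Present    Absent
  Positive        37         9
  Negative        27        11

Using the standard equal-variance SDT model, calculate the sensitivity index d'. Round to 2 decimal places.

d' = 0.32

H = 37/64 = 0.5781
FA = 9/20 = 0.4500
Φ⁻¹(0.5781) = 0.197, Φ⁻¹(0.4500) = -0.126
d' = z(H) − z(FA) = 0.197 − (-0.126) = 0.323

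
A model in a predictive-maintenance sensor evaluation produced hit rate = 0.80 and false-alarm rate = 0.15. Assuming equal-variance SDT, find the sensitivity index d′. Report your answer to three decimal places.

d′ = 1.878

Φ⁻¹(H) = Φ⁻¹(0.80) = 0.8416
Φ⁻¹(FA) = Φ⁻¹(0.15) = -1.0364
d' = z(H) − z(FA) = 0.8416 − (-1.0364) = 1.8780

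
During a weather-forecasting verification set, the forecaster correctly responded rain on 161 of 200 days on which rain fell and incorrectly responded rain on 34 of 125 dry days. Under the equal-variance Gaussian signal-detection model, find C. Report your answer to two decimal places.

H = 161/200 = 0.8050
FA = 34/125 = 0.2720
Φ⁻¹(H) = 0.860
Φ⁻¹(FA) = -0.607
c = −½·[z(H) + z(FA)] = −0.5 × (0.860 + (-0.607)) = -0.1265
c < 0: the forecaster has a liberal response bias.

C = -0.13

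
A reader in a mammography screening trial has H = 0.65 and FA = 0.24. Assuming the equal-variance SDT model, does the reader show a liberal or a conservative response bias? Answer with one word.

z(H) = 0.385, z(FA) = -0.706
c = −½·(z(H) + z(FA)) = 0.1605
c > 0 → conservative criterion (biased toward responding “no”).

conservative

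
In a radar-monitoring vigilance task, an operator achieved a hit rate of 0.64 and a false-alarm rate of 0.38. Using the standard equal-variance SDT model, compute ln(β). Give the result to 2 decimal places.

ln β = -0.02

Φ⁻¹(H) = Φ⁻¹(0.64) = 0.358
Φ⁻¹(FA) = Φ⁻¹(0.38) = -0.305
ln β = −½·[z(H)² − z(FA)²] = −0.5 × (0.128 − 0.093) = -0.0175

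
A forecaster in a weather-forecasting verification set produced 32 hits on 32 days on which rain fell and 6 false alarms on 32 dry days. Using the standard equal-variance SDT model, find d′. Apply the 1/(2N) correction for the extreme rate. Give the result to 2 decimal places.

d′ = 3.04

The hit rate is 32/32 = 1, so apply the 1/(2N) correction: H → 1 − 1/(2·32) = 0.98438.
z(H) = z(0.98438) = 2.154
z(FA) = z(0.18750) = -0.887
d' = 2.154 − (-0.887) = 3.041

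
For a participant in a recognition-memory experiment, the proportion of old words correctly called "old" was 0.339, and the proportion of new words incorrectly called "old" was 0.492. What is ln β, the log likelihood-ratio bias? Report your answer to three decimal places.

Φ⁻¹(H) = -0.4152
Φ⁻¹(FA) = -0.0201
ln β = −½·[z(H)² − z(FA)²] = −0.5 × (0.1724 − 0.0004) = -0.0860

ln β = -0.086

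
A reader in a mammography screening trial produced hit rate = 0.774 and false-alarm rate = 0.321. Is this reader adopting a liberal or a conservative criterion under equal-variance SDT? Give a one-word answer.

liberal

z(H) = 0.752, z(FA) = -0.465
c = −½·(z(H) + z(FA)) = -0.1435
c < 0 → liberal criterion (biased toward responding “yes”).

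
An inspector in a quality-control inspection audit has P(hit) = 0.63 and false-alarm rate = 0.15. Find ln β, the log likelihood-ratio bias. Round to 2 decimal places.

ln β = 0.48

Φ⁻¹(H) = Φ⁻¹(0.63) = 0.332
Φ⁻¹(FA) = Φ⁻¹(0.15) = -1.036
ln β = −½·[z(H)² − z(FA)²] = −0.5 × (0.110 − 1.073) = 0.4815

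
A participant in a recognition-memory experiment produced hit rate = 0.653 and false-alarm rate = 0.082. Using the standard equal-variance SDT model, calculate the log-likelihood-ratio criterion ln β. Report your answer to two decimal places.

z(H) = 0.393
z(FA) = -1.392
ln β = −½·[z(H)² − z(FA)²] = −0.5 × (0.154 − 1.938) = 0.892

ln β = 0.89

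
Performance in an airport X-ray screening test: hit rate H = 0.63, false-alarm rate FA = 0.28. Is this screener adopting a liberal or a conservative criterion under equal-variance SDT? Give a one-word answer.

conservative

z(H) = 0.332, z(FA) = -0.583
c = −½·(z(H) + z(FA)) = 0.1255
c > 0 → conservative criterion (biased toward responding “no”).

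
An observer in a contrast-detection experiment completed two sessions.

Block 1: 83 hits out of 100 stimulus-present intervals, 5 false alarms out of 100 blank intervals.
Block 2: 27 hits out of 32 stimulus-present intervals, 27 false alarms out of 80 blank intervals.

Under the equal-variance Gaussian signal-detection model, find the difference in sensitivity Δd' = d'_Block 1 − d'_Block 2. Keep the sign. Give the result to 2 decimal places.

Block 1: z(0.8300) = 0.954, z(0.0500) = -1.645, d' = 2.599
Block 2: z(0.8438) = 1.010, z(0.3375) = -0.419, d' = 1.429
Δd' = d'_Block 1 − d'_Block 2 = 2.599 − 1.429 = 1.170
Block 1 has the higher sensitivity.

Δd' = 1.17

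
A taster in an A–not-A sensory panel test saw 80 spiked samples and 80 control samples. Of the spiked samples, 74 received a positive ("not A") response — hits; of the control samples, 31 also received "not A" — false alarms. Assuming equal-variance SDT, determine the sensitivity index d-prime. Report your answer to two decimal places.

H = 74/80 = 0.9250
FA = 31/80 = 0.3875
z(H) = z(0.9250) = 1.440
z(FA) = z(0.3875) = -0.286
d' = z(H) − z(FA) = 1.440 − (-0.286) = 1.726

d-prime = 1.73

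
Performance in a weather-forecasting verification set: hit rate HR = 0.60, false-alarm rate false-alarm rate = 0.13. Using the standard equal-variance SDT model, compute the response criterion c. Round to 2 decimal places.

c = 0.44

Φ⁻¹(H) = Φ⁻¹(0.60) = 0.2533
Φ⁻¹(FA) = Φ⁻¹(0.13) = -1.1264
c = −½·[z(H) + z(FA)] = −0.5 × (0.2533 + (-1.1264)) = 0.43655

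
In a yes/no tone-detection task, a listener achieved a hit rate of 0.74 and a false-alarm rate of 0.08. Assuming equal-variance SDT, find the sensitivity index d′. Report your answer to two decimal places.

z(0.74) = 0.643, z(0.08) = -1.405
d' = z(H) − z(FA) = 0.643 − (-1.405) = 2.048

d′ = 2.05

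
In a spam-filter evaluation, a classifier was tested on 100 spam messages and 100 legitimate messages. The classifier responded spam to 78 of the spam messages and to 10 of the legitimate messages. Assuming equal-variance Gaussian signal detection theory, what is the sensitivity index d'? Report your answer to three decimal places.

d' = 2.054

H = 78/100 = 0.7800
FA = 10/100 = 0.1000
z(H) = z(0.7800) = 0.7722
z(FA) = z(0.1000) = -1.2816
d' = z(H) − z(FA) = 0.7722 − (-1.2816) = 2.0538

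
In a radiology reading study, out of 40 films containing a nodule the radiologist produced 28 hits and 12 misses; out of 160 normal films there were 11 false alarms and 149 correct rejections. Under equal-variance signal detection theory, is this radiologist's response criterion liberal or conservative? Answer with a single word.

z(H) = 0.524, z(FA) = -1.485
c = −½·(z(H) + z(FA)) = 0.4805
c > 0 → conservative criterion (biased toward responding “no”).

conservative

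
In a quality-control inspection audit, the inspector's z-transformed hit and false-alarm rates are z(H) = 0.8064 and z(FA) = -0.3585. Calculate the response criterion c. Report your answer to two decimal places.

c = -0.22

c = −½·[z(H) + z(FA)] = −½·(0.8064 + (-0.3585)) = -0.22395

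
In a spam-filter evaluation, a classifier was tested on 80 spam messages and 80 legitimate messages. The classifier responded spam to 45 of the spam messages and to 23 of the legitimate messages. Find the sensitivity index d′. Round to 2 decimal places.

H = 45/80 = 0.5625
FA = 23/80 = 0.2875
z(H) = z(0.5625) = 0.1573
z(FA) = z(0.2875) = -0.5607
d' = z(H) − z(FA) = 0.1573 − (-0.5607) = 0.7180

d′ = 0.72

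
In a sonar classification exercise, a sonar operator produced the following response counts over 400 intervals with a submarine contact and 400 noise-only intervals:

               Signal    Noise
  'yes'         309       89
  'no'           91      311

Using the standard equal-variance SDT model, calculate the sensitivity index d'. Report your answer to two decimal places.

H = 309/400 = 0.7725
FA = 89/400 = 0.2225
Φ⁻¹(0.7725) = 0.747, Φ⁻¹(0.2225) = -0.764
d' = z(H) − z(FA) = 0.747 − (-0.764) = 1.511

d' = 1.51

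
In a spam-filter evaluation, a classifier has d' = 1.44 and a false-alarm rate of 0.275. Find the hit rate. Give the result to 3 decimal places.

z(false-alarm rate) = z(0.275) = -0.5978
z(H) = z(FA) + d' = -0.5978 + 1.44 = 0.8422
hit rate = Φ(0.8422) = 0.8002

hit rate = 0.800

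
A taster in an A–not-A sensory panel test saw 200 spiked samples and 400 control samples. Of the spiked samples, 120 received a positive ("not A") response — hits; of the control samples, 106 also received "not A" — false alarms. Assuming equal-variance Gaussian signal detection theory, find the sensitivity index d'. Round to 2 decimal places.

d' = 0.88

H = 120/200 = 0.6000
FA = 106/400 = 0.2650
Φ⁻¹(0.6000) = 0.2533, Φ⁻¹(0.2650) = -0.6280
d' = z(H) − z(FA) = 0.2533 − (-0.6280) = 0.8813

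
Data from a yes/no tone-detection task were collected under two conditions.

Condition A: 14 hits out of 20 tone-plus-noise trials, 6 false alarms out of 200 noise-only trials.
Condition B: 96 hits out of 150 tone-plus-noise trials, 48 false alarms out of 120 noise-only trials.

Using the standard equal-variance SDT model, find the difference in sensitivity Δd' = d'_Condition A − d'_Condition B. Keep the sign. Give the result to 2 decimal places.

Condition A: z(0.7000) = 0.524, z(0.0300) = -1.881, d' = 2.405
Condition B: z(0.6400) = 0.358, z(0.4000) = -0.253, d' = 0.611
Δd' = d'_Condition A − d'_Condition B = 2.405 − 0.611 = 1.794
Condition A has the higher sensitivity.

Δd' = 1.79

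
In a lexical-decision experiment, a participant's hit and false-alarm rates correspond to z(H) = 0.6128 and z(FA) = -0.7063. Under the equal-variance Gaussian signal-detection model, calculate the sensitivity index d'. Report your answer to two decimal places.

d' = 1.32

d' = z(H) − z(FA) = 0.6128 − (-0.7063) = 1.3191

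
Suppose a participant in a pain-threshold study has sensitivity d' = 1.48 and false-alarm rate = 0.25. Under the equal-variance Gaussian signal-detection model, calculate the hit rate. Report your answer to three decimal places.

hit rate = 0.790

z(false-alarm rate) = z(0.25) = -0.6745
z(H) = z(FA) + d' = -0.6745 + 1.48 = 0.8055
hit rate = Φ(0.8055) = 0.7897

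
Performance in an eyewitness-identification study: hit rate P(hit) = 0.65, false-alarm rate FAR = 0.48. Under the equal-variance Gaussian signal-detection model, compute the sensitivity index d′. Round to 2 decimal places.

z(H) = z(0.65) = 0.3853
z(FA) = z(0.48) = -0.0502
d' = z(H) − z(FA) = 0.3853 − (-0.0502) = 0.4355

d′ = 0.44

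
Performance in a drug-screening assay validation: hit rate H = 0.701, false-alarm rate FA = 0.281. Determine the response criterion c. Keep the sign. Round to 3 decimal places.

Φ⁻¹(H) = 0.5273
Φ⁻¹(FA) = -0.5799
c = −½·[z(H) + z(FA)] = −0.5 × (0.5273 + (-0.5799)) = 0.0263
c > 0: the assay has a conservative response bias.

c = 0.026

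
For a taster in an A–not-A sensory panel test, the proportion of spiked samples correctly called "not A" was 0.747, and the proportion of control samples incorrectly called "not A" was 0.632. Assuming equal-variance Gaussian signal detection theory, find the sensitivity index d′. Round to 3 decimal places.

z(H) = 0.6651
z(FA) = 0.3372
d' = z(H) − z(FA) = 0.6651 − 0.3372 = 0.3279

d′ = 0.328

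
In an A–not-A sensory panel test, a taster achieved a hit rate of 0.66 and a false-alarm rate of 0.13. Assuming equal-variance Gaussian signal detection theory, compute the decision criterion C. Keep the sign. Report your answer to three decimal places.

z(H) = 0.4125
z(FA) = -1.1264
c = −½·[z(H) + z(FA)] = −0.5 × (0.4125 + (-1.1264)) = 0.35695
c > 0: the taster has a conservative response bias.

C = 0.357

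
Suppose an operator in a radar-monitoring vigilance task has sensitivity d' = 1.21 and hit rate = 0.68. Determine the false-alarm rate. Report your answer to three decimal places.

false-alarm rate = 0.229

z(hit rate) = z(0.68) = 0.4677
z(FA) = z(H) − d' = 0.4677 − 1.21 = -0.7423
false-alarm rate = Φ(-0.7423) = 0.2290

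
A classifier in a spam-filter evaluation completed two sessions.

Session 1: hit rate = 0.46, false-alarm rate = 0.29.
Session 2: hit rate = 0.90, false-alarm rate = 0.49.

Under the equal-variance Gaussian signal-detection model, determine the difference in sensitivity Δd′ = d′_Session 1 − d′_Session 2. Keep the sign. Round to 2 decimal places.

Session 1: z(0.46) = -0.100, z(0.29) = -0.553, d' = 0.453
Session 2: z(0.90) = 1.282, z(0.49) = -0.025, d' = 1.307
Δd' = d'_Session 1 − d'_Session 2 = 0.453 − 1.307 = -0.854
Session 2 has the higher sensitivity.

Δd′ = -0.85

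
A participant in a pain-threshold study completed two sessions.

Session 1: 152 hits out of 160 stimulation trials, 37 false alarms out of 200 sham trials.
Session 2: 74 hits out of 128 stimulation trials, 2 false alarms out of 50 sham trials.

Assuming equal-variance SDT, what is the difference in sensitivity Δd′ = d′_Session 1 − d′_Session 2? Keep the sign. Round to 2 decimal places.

Δd′ = 0.59

Session 1: z(0.9500) = 1.645, z(0.1850) = -0.896, d' = 2.541
Session 2: z(0.5781) = 0.197, z(0.0400) = -1.751, d' = 1.948
Δd' = d'_Session 1 − d'_Session 2 = 2.541 − 1.948 = 0.593
Session 1 has the higher sensitivity.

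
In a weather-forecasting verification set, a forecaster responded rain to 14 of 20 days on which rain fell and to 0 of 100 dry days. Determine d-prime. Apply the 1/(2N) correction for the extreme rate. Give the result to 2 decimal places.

d-prime = 3.10

The false-alarm rate is 0/100 = 0, so apply the 1/(2N) correction: FA → 1/(2·100) = 0.00500.
z(H) = z(0.70000) = 0.524
z(FA) = z(0.00500) = -2.576
d' = 0.524 − (-2.576) = 3.100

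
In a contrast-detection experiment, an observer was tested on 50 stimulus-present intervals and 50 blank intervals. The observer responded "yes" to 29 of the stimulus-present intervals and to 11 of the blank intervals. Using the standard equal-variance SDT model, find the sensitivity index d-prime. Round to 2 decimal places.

d-prime = 0.97

H = 29/50 = 0.5800
FA = 11/50 = 0.2200
z(H) = z(0.5800) = 0.2019
z(FA) = z(0.2200) = -0.7722
d' = z(H) − z(FA) = 0.2019 − (-0.7722) = 0.9741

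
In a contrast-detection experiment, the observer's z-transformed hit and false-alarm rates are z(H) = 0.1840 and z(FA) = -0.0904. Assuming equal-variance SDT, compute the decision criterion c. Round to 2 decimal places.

c = −½·[z(H) + z(FA)] = −½·(0.1840 + (-0.0904)) = -0.0468
c < 0: the observer has a liberal response bias.

c = -0.05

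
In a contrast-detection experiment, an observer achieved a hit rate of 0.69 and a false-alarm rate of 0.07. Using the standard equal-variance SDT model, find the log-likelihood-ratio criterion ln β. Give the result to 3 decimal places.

z(H) = z(0.69) = 0.4959
z(FA) = z(0.07) = -1.4758
ln β = −½·[z(H)² − z(FA)²] = −0.5 × (0.2459 − 2.1780) = 0.96605

ln β = 0.966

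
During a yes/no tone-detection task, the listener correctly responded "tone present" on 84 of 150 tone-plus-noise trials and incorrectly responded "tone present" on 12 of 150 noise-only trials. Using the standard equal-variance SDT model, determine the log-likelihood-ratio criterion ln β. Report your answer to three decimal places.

H = 84/150 = 0.5600
FA = 12/150 = 0.0800
z(0.5600) = 0.1510, z(0.0800) = -1.4051
ln β = −½·[z(H)² − z(FA)²] = −0.5 × (0.0228 − 1.9743) = 0.97575

ln β = 0.976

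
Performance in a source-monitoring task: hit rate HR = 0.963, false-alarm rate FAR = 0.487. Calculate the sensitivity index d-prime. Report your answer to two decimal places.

Φ⁻¹(H) = Φ⁻¹(0.963) = 1.787
Φ⁻¹(FA) = Φ⁻¹(0.487) = -0.033
d' = z(H) − z(FA) = 1.787 − (-0.033) = 1.820

d-prime = 1.82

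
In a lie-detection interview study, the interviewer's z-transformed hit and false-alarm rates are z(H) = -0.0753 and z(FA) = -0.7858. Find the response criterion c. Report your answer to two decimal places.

c = 0.43

c = −½·[z(H) + z(FA)] = −½·(-0.0753 + (-0.7858)) = 0.43055
c > 0: the interviewer has a conservative response bias.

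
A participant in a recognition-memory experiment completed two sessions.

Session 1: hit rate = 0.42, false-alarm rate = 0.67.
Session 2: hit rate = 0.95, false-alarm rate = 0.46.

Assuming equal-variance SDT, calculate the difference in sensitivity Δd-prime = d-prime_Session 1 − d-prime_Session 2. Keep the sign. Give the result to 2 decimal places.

Session 1: z(0.42) = -0.202, z(0.67) = 0.440, d' = -0.642
Session 2: z(0.95) = 1.645, z(0.46) = -0.100, d' = 1.745
Δd' = d'_Session 1 − d'_Session 2 = -0.642 − 1.745 = -2.387
Session 2 has the higher sensitivity.

Δd-prime = -2.39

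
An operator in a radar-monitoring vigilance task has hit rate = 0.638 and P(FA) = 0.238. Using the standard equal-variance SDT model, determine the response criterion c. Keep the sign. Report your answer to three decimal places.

c = 0.180

z(H) = 0.3531
z(FA) = -0.7128
c = −½·[z(H) + z(FA)] = −0.5 × (0.3531 + (-0.7128)) = 0.17985
c > 0: the operator has a conservative response bias.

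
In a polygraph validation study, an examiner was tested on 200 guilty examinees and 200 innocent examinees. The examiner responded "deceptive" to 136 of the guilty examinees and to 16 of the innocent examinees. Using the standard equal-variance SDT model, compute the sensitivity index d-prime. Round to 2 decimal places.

H = 136/200 = 0.6800
FA = 16/200 = 0.0800
z(0.6800) = 0.468, z(0.0800) = -1.405
d' = z(H) − z(FA) = 0.468 − (-1.405) = 1.873

d-prime = 1.87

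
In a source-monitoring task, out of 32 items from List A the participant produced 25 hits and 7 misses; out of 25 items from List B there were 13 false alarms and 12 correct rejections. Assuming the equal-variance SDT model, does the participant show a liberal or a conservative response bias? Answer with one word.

liberal

z(H) = 0.776, z(FA) = 0.050
c = −½·(z(H) + z(FA)) = -0.413
c < 0 → liberal criterion (biased toward responding “yes”).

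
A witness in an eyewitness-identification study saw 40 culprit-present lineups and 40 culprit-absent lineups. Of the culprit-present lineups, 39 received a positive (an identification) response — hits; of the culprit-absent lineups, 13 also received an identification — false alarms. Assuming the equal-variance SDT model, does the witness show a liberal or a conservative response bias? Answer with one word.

z(H) = 1.960, z(FA) = -0.454
c = −½·(z(H) + z(FA)) = -0.753
c < 0 → liberal criterion (biased toward responding “yes”).

liberal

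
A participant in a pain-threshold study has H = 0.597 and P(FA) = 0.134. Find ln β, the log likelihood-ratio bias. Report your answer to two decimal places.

z(H) = z(0.597) = 0.246
z(FA) = z(0.134) = -1.108
ln β = −½·[z(H)² − z(FA)²] = −0.5 × (0.061 − 1.228) = 0.5835

ln β = 0.58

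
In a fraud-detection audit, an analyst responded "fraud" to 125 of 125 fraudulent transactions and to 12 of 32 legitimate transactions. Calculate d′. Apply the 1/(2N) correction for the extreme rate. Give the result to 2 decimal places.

d′ = 2.97

The hit rate is 125/125 = 1, so apply the 1/(2N) correction: H → 1 − 1/(2·125) = 0.99600.
z(H) = z(0.99600) = 2.652
z(FA) = z(0.37500) = -0.319
d' = 2.652 − (-0.319) = 2.971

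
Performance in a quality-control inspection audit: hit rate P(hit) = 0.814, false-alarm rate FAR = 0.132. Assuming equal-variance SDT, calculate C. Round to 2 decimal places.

Φ⁻¹(H) = 0.893
Φ⁻¹(FA) = -1.117
c = −½·[z(H) + z(FA)] = −0.5 × (0.893 + (-1.117)) = 0.112

C = 0.11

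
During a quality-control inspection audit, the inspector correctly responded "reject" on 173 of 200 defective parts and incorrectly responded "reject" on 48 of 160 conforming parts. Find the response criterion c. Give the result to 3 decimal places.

H = 173/200 = 0.8650
FA = 48/160 = 0.3000
Φ⁻¹(0.8650) = 1.1031, Φ⁻¹(0.3000) = -0.5244
c = −½·[z(H) + z(FA)] = −0.5 × (1.1031 + (-0.5244)) = -0.28935
c < 0: the inspector has a liberal response bias.

c = -0.289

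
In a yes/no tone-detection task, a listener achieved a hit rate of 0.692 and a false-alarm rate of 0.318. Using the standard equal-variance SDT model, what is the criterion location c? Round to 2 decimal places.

z(0.692) = 0.5015, z(0.318) = -0.4733
c = −½·[z(H) + z(FA)] = −0.5 × (0.5015 + (-0.4733)) = -0.0141

c = -0.01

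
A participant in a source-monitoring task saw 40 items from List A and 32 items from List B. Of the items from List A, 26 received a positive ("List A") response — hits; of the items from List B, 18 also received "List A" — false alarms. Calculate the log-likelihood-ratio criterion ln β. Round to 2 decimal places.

H = 26/40 = 0.6500
FA = 18/32 = 0.5625
z(H) = 0.385
z(FA) = 0.157
ln β = −½·[z(H)² − z(FA)²] = −0.5 × (0.148 − 0.025) = -0.0615

ln β = -0.06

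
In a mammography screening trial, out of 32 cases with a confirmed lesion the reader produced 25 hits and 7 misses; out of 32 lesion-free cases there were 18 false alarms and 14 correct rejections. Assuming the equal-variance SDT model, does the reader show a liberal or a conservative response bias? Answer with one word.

z(H) = 0.776, z(FA) = 0.157
c = −½·(z(H) + z(FA)) = -0.4665
c < 0 → liberal criterion (biased toward responding “yes”).

liberal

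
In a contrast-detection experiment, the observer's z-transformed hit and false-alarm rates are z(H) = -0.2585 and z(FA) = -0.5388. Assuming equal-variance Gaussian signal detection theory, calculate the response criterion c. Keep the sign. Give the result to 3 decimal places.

c = −½·[z(H) + z(FA)] = −½·(-0.2585 + (-0.5388)) = 0.39865
c > 0: the observer has a conservative response bias.

c = 0.399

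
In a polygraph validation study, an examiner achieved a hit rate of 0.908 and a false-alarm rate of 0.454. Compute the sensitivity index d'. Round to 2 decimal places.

d' = 1.44

z(H) = 1.3285
z(FA) = -0.1156
d' = z(H) − z(FA) = 1.3285 − (-0.1156) = 1.4441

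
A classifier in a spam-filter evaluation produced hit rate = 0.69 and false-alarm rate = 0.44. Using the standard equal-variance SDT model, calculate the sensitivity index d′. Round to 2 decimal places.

z(H) = z(0.69) = 0.496
z(FA) = z(0.44) = -0.151
d' = z(H) − z(FA) = 0.496 − (-0.151) = 0.647

d′ = 0.65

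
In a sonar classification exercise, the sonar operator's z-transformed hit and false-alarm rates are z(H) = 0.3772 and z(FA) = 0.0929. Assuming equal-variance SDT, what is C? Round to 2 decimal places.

C = -0.24

c = −½·[z(H) + z(FA)] = −½·(0.3772 + 0.0929) = -0.23505
c < 0: the sonar operator has a liberal response bias.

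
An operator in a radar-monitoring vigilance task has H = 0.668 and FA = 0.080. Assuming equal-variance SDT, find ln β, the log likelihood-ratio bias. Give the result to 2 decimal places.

z(0.668) = 0.434, z(0.080) = -1.405
ln β = −½·[z(H)² − z(FA)²] = −0.5 × (0.188 − 1.974) = 0.893

ln β = 0.89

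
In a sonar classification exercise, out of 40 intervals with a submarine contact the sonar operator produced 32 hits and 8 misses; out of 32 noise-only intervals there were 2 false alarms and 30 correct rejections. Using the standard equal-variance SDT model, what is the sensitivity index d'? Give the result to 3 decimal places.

H = 32/40 = 0.8000
FA = 2/32 = 0.0625
z(H) = z(0.8000) = 0.8416
z(FA) = z(0.0625) = -1.5341
d' = z(H) − z(FA) = 0.8416 − (-1.5341) = 2.3757

d' = 2.376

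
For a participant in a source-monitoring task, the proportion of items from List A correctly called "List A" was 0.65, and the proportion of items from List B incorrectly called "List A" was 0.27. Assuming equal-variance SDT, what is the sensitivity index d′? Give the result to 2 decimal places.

d′ = 1.00

Φ⁻¹(H) = 0.385
Φ⁻¹(FA) = -0.613
d' = z(H) − z(FA) = 0.385 − (-0.613) = 0.998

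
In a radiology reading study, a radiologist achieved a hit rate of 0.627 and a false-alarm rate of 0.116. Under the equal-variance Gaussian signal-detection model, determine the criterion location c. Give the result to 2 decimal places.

z(H) = 0.324
z(FA) = -1.195
c = −½·[z(H) + z(FA)] = −0.5 × (0.324 + (-1.195)) = 0.4355
c > 0: the radiologist has a conservative response bias.

c = 0.44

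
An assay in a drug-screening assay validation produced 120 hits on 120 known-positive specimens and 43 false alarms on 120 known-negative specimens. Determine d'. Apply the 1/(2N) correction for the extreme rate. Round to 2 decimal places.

The hit rate is 120/120 = 1, so apply the 1/(2N) correction: H → 1 − 1/(2·120) = 0.99583.
z(H) = z(0.99583) = 2.638
z(FA) = z(0.35833) = -0.363
d' = 2.638 − (-0.363) = 3.001

d' = 3.00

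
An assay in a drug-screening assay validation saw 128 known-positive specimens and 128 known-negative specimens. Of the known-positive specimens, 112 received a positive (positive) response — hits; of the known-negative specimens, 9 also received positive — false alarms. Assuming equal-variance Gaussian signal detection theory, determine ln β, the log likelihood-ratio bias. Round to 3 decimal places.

ln β = 0.424

H = 112/128 = 0.8750
FA = 9/128 = 0.0703
z(H) = z(0.8750) = 1.1503
z(FA) = z(0.0703) = -1.4736
ln β = −½·[z(H)² − z(FA)²] = −0.5 × (1.3232 − 2.1715) = 0.42415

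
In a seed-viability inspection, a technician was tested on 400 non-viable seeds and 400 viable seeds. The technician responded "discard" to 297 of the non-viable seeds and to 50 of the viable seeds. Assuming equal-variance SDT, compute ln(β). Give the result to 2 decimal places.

H = 297/400 = 0.7425
FA = 50/400 = 0.1250
Φ⁻¹(H) = 0.651
Φ⁻¹(FA) = -1.150
ln β = −½·[z(H)² − z(FA)²] = −0.5 × (0.424 − 1.323) = 0.4495

ln β = 0.45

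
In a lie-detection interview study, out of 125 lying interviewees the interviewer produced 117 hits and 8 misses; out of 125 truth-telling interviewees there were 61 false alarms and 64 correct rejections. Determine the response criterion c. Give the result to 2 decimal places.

H = 117/125 = 0.9360
FA = 61/125 = 0.4880
z(H) = z(0.9360) = 1.5220
z(FA) = z(0.4880) = -0.0301
c = −½·[z(H) + z(FA)] = −0.5 × (1.5220 + (-0.0301)) = -0.74595

c = -0.75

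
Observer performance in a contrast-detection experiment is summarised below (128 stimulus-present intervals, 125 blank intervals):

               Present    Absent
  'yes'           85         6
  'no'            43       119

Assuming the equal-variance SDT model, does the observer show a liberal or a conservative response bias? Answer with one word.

conservative

z(H) = 0.424, z(FA) = -1.665
c = −½·(z(H) + z(FA)) = 0.6205
c > 0 → conservative criterion (biased toward responding “no”).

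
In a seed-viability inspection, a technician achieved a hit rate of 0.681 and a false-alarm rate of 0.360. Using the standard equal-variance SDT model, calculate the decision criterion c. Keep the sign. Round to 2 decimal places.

z(H) = 0.470
z(FA) = -0.358
c = −½·[z(H) + z(FA)] = −0.5 × (0.470 + (-0.358)) = -0.056

c = -0.06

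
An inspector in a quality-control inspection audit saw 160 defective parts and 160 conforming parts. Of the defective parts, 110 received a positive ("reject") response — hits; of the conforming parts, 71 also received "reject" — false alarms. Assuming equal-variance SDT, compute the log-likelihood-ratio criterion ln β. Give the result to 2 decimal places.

ln β = -0.11

H = 110/160 = 0.6875
FA = 71/160 = 0.4437
z(0.6875) = 0.489, z(0.4437) = -0.142
ln β = −½·[z(H)² − z(FA)²] = −0.5 × (0.239 − 0.020) = -0.1095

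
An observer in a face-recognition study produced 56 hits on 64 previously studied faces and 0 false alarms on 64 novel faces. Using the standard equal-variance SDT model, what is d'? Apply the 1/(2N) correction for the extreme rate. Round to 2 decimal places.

The false-alarm rate is 0/64 = 0, so apply the 1/(2N) correction: FA → 1/(2·64) = 0.00781.
z(H) = z(0.87500) = 1.150
z(FA) = z(0.00781) = -2.418
d' = 1.150 − (-2.418) = 3.568

d' = 3.57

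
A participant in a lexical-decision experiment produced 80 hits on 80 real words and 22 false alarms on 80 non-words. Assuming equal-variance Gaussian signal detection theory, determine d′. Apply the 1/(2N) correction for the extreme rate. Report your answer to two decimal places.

d′ = 3.10

The hit rate is 80/80 = 1, so apply the 1/(2N) correction: H → 1 − 1/(2·80) = 0.99375.
z(H) = z(0.99375) = 2.498
z(FA) = z(0.27500) = -0.598
d' = 2.498 − (-0.598) = 3.096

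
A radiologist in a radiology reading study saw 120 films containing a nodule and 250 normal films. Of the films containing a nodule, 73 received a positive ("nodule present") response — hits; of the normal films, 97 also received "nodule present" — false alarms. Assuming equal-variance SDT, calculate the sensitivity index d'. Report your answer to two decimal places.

d' = 0.56

H = 73/120 = 0.6083
FA = 97/250 = 0.3880
Φ⁻¹(H) = Φ⁻¹(0.6083) = 0.275
Φ⁻¹(FA) = Φ⁻¹(0.3880) = -0.285
d' = z(H) − z(FA) = 0.275 − (-0.285) = 0.560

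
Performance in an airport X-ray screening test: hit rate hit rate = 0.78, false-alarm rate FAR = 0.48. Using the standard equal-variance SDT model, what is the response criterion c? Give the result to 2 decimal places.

Φ⁻¹(H) = Φ⁻¹(0.78) = 0.7722
Φ⁻¹(FA) = Φ⁻¹(0.48) = -0.0502
c = −½·[z(H) + z(FA)] = −0.5 × (0.7722 + (-0.0502)) = -0.3610

c = -0.36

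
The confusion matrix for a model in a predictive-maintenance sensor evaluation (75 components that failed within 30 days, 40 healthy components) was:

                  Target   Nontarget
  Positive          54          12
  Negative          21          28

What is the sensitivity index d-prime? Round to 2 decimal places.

d-prime = 1.11

H = 54/75 = 0.7200
FA = 12/40 = 0.3000
z(0.7200) = 0.583, z(0.3000) = -0.524
d' = z(H) − z(FA) = 0.583 − (-0.524) = 1.107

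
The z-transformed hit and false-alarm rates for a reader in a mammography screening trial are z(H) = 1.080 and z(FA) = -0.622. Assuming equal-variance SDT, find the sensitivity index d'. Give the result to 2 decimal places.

d' = 1.70

d' = z(H) − z(FA) = 1.080 − (-0.622) = 1.702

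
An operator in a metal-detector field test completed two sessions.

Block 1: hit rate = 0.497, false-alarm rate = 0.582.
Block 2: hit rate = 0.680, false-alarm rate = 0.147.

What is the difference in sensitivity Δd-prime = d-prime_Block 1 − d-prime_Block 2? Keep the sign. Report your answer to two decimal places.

Δd-prime = -1.73

Block 1: z(0.497) = -0.008, z(0.582) = 0.207, d' = -0.215
Block 2: z(0.680) = 0.468, z(0.147) = -1.049, d' = 1.517
Δd' = d'_Block 1 − d'_Block 2 = -0.215 − 1.517 = -1.732
Block 2 has the higher sensitivity.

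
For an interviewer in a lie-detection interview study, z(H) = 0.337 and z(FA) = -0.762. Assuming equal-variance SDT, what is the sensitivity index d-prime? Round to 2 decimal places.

d' = z(H) − z(FA) = 0.337 − (-0.762) = 1.099

d-prime = 1.10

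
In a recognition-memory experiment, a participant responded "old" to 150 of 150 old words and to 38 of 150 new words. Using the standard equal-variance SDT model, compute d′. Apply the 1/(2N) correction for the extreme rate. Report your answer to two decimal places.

d′ = 3.38

The hit rate is 150/150 = 1, so apply the 1/(2N) correction: H → 1 − 1/(2·150) = 0.99667.
z(H) = z(0.99667) = 2.713
z(FA) = z(0.25333) = -0.664
d' = 2.713 − (-0.664) = 3.377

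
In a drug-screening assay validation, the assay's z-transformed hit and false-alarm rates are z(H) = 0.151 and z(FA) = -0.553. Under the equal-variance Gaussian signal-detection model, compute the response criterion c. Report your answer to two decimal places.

c = −½·[z(H) + z(FA)] = −½·(0.151 + (-0.553)) = 0.201
c > 0: the assay has a conservative response bias.

c = 0.20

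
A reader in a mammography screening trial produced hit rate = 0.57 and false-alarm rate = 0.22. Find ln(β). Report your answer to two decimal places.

Φ⁻¹(0.57) = 0.176, Φ⁻¹(0.22) = -0.772
ln β = −½·[z(H)² − z(FA)²] = −0.5 × (0.031 − 0.596) = 0.2825

ln β = 0.28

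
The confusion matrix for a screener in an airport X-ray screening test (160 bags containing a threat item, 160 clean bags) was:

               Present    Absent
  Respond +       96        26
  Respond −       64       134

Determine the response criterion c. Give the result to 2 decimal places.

H = 96/160 = 0.6000
FA = 26/160 = 0.1625
z(H) = z(0.6000) = 0.2533
z(FA) = z(0.1625) = -0.9842
c = −½·[z(H) + z(FA)] = −0.5 × (0.2533 + (-0.9842)) = 0.36545
c > 0: the screener has a conservative response bias.

c = 0.37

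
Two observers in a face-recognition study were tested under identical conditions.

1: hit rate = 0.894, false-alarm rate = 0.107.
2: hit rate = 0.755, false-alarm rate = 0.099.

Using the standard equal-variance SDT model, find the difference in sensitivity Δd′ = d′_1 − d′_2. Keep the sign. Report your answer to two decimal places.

Δd′ = 0.51

1: z(0.894) = 1.248, z(0.107) = -1.243, d' = 2.491
2: z(0.755) = 0.690, z(0.099) = -1.287, d' = 1.977
Δd' = d'_1 − d'_2 = 2.491 − 1.977 = 0.514
1 has the higher sensitivity.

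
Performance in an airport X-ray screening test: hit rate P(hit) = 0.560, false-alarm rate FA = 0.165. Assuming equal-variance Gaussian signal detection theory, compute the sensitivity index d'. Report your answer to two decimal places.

Φ⁻¹(0.560) = 0.151, Φ⁻¹(0.165) = -0.974
d' = z(H) − z(FA) = 0.151 − (-0.974) = 1.125

d' = 1.13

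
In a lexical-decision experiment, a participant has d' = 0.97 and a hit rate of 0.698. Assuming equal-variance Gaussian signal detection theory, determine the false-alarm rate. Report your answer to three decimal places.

false-alarm rate = 0.326

z(hit rate) = z(0.698) = 0.5187
z(FA) = z(H) − d' = 0.5187 − 0.97 = -0.4513
false-alarm rate = Φ(-0.4513) = 0.3259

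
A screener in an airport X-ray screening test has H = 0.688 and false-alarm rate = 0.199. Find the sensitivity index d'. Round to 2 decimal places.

d' = 1.34

z(H) = 0.4902
z(FA) = -0.8452
d' = z(H) − z(FA) = 0.4902 − (-0.8452) = 1.3354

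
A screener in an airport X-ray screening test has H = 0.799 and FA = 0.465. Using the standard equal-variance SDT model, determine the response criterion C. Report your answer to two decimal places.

z(H) = z(0.799) = 0.838
z(FA) = z(0.465) = -0.088
c = −½·[z(H) + z(FA)] = −0.5 × (0.838 + (-0.088)) = -0.375

C = -0.38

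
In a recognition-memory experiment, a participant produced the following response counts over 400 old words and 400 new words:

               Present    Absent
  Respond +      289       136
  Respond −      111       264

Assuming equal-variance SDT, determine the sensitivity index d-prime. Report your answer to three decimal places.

H = 289/400 = 0.7225
FA = 136/400 = 0.3400
Φ⁻¹(H) = Φ⁻¹(0.7225) = 0.5903
Φ⁻¹(FA) = Φ⁻¹(0.3400) = -0.4125
d' = z(H) − z(FA) = 0.5903 − (-0.4125) = 1.0028

d-prime = 1.003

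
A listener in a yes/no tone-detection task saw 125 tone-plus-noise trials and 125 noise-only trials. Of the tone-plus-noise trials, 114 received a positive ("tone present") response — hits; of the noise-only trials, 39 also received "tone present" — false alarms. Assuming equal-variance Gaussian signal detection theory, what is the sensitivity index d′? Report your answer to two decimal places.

H = 114/125 = 0.9120
FA = 39/125 = 0.3120
z(0.9120) = 1.353, z(0.3120) = -0.490
d' = z(H) − z(FA) = 1.353 − (-0.490) = 1.843

d′ = 1.84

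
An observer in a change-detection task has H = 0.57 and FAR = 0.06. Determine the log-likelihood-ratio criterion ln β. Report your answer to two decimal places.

z(H) = z(0.57) = 0.176
z(FA) = z(0.06) = -1.555
ln β = −½·[z(H)² − z(FA)²] = −0.5 × (0.031 − 2.418) = 1.1935

ln β = 1.19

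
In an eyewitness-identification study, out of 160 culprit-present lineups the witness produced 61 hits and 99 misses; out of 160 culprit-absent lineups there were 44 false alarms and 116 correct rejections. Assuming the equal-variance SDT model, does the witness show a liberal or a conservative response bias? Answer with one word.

conservative

z(H) = -0.302, z(FA) = -0.598
c = −½·(z(H) + z(FA)) = 0.450
c > 0 → conservative criterion (biased toward responding “no”).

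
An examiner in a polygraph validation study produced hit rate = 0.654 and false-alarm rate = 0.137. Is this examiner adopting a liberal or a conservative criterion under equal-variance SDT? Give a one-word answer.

conservative

z(H) = 0.396, z(FA) = -1.094
c = −½·(z(H) + z(FA)) = 0.349
c > 0 → conservative criterion (biased toward responding “no”).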